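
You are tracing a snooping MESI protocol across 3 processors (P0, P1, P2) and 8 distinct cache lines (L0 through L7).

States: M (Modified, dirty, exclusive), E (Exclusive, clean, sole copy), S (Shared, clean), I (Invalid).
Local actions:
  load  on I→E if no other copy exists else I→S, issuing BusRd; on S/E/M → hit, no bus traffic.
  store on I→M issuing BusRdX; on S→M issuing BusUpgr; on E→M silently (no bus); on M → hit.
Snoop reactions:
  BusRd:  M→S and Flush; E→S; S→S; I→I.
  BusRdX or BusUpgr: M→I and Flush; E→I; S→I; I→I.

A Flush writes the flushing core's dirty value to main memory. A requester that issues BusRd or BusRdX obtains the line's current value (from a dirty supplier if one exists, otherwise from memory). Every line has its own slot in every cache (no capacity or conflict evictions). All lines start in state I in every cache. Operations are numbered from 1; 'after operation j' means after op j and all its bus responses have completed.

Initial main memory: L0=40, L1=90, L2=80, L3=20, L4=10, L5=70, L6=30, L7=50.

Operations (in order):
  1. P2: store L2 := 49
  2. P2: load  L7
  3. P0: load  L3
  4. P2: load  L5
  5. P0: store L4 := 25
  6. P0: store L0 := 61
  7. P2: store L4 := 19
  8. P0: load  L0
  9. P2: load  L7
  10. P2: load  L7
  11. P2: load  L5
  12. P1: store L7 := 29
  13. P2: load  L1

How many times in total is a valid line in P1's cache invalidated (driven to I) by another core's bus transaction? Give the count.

invalidations = 0

  op1 P2: store L2 := 49 → I/I/M on L2; bus BusRdX; mem=80
  op2 P2: load  L7 → I/I/E on L7; bus BusRd; mem=50
  op3 P0: load  L3 → E/I/I on L3; bus BusRd; mem=20
  op4 P2: load  L5 → I/I/E on L5; bus BusRd; mem=70
  op5 P0: store L4 := 25 → M/I/I on L4; bus BusRdX; mem=10
  op6 P0: store L0 := 61 → M/I/I on L0; bus BusRdX; mem=40
  op7 P2: store L4 := 19 → I/I/M on L4; bus BusRdX Flush; mem=25
  op8 P0: load  L0 → M/I/I on L0; bus (none); mem=40
  op9 P2: load  L7 → I/I/E on L7; bus (none); mem=50
  op10 P2: load  L7 → I/I/E on L7; bus (none); mem=50
  op11 P2: load  L5 → I/I/E on L5; bus (none); mem=70
  op12 P1: store L7 := 29 → I/M/I on L7; bus BusRdX; mem=50
  op13 P2: load  L1 → I/I/E on L1; bus BusRd; mem=90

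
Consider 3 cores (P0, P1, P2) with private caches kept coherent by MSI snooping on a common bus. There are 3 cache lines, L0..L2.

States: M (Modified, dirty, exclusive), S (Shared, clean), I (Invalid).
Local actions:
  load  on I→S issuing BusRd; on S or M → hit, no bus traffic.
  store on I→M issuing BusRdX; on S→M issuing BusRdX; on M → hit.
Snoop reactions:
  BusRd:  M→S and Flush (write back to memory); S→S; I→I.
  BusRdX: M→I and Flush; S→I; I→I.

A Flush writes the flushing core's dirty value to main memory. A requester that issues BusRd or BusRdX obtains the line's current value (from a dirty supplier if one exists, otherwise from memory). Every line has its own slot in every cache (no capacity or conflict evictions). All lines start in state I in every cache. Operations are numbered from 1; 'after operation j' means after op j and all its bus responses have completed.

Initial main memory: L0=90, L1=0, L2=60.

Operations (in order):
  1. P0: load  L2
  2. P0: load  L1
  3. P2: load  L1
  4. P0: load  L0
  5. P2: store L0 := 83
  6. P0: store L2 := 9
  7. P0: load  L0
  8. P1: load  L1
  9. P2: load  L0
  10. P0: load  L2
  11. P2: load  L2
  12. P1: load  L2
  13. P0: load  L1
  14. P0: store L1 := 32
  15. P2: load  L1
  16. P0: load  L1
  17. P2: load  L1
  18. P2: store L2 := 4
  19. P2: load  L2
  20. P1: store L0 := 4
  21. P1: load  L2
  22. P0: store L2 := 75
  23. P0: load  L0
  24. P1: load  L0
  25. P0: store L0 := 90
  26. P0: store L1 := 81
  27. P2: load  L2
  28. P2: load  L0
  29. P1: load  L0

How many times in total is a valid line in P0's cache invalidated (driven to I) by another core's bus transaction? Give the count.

[1] P0: load  L2 | P0:S(60), P1:I, P2:I | bus: BusRd
[2] P0: load  L1 | P0:S(0), P1:I, P2:I | bus: BusRd
[3] P2: load  L1 | P0:S(0), P1:I, P2:S(0) | bus: BusRd
[4] P0: load  L0 | P0:S(90), P1:I, P2:I | bus: BusRd
[5] P2: store L0 := 83 | P0:I, P1:I, P2:M(83) | bus: BusRdX
[6] P0: store L2 := 9 | P0:M(9), P1:I, P2:I | bus: BusRdX
[7] P0: load  L0 | P0:S(83), P1:I, P2:S(83) | bus: BusRd,Flush
[8] P1: load  L1 | P0:S(0), P1:S(0), P2:S(0) | bus: BusRd
[9] P2: load  L0 | P0:S(83), P1:I, P2:S(83) | bus: none
[10] P0: load  L2 | P0:M(9), P1:I, P2:I | bus: none
[11] P2: load  L2 | P0:S(9), P1:I, P2:S(9) | bus: BusRd,Flush
[12] P1: load  L2 | P0:S(9), P1:S(9), P2:S(9) | bus: BusRd
[13] P0: load  L1 | P0:S(0), P1:S(0), P2:S(0) | bus: none
[14] P0: store L1 := 32 | P0:M(32), P1:I, P2:I | bus: BusRdX
[15] P2: load  L1 | P0:S(32), P1:I, P2:S(32) | bus: BusRd,Flush
[16] P0: load  L1 | P0:S(32), P1:I, P2:S(32) | bus: none
[17] P2: load  L1 | P0:S(32), P1:I, P2:S(32) | bus: none
[18] P2: store L2 := 4 | P0:I, P1:I, P2:M(4) | bus: BusRdX
[19] P2: load  L2 | P0:I, P1:I, P2:M(4) | bus: none
[20] P1: store L0 := 4 | P0:I, P1:M(4), P2:I | bus: BusRdX
[21] P1: load  L2 | P0:I, P1:S(4), P2:S(4) | bus: BusRd,Flush
[22] P0: store L2 := 75 | P0:M(75), P1:I, P2:I | bus: BusRdX
[23] P0: load  L0 | P0:S(4), P1:S(4), P2:I | bus: BusRd,Flush
[24] P1: load  L0 | P0:S(4), P1:S(4), P2:I | bus: none
[25] P0: store L0 := 90 | P0:M(90), P1:I, P2:I | bus: BusRdX
[26] P0: store L1 := 81 | P0:M(81), P1:I, P2:I | bus: BusRdX
[27] P2: load  L2 | P0:S(75), P1:I, P2:S(75) | bus: BusRd,Flush
[28] P2: load  L0 | P0:S(90), P1:I, P2:S(90) | bus: BusRd,Flush
[29] P1: load  L0 | P0:S(90), P1:S(90), P2:S(90) | bus: BusRd

invalidations = 3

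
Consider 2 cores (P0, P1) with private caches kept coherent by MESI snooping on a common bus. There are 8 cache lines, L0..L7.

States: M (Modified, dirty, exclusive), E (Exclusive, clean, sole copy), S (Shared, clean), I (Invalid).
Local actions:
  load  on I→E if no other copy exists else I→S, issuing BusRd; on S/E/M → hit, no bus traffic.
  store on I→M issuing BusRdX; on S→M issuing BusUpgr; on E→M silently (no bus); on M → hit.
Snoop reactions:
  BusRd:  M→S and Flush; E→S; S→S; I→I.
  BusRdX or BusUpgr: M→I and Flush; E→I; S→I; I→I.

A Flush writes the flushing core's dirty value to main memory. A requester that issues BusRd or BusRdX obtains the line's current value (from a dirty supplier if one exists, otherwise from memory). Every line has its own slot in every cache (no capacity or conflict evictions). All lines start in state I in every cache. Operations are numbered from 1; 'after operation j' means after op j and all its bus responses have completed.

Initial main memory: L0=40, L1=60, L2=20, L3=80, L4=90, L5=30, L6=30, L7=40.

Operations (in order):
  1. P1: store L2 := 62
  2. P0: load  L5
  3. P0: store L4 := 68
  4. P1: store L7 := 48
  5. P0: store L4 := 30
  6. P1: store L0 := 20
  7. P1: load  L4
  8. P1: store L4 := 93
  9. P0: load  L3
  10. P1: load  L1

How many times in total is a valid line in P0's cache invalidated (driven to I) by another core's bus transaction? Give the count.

invalidations = 1

step 1: P1: store L2 := 62  ⟶  IM  (L2)  txn=BusRdX  M[L2]=20
step 2: P0: load  L5  ⟶  EI  (L5)  txn=BusRd  M[L5]=30
step 3: P0: store L4 := 68  ⟶  MI  (L4)  txn=BusRdX  M[L4]=90
step 4: P1: store L7 := 48  ⟶  IM  (L7)  txn=BusRdX  M[L7]=40
step 5: P0: store L4 := 30  ⟶  MI  (L4)  txn=∅  M[L4]=90
step 6: P1: store L0 := 20  ⟶  IM  (L0)  txn=BusRdX  M[L0]=40
step 7: P1: load  L4  ⟶  SS  (L4)  txn=BusRd+Flush  M[L4]=30
step 8: P1: store L4 := 93  ⟶  IM  (L4)  txn=BusUpgr  M[L4]=30
step 9: P0: load  L3  ⟶  EI  (L3)  txn=BusRd  M[L3]=80
step 10: P1: load  L1  ⟶  IE  (L1)  txn=BusRd  M[L1]=60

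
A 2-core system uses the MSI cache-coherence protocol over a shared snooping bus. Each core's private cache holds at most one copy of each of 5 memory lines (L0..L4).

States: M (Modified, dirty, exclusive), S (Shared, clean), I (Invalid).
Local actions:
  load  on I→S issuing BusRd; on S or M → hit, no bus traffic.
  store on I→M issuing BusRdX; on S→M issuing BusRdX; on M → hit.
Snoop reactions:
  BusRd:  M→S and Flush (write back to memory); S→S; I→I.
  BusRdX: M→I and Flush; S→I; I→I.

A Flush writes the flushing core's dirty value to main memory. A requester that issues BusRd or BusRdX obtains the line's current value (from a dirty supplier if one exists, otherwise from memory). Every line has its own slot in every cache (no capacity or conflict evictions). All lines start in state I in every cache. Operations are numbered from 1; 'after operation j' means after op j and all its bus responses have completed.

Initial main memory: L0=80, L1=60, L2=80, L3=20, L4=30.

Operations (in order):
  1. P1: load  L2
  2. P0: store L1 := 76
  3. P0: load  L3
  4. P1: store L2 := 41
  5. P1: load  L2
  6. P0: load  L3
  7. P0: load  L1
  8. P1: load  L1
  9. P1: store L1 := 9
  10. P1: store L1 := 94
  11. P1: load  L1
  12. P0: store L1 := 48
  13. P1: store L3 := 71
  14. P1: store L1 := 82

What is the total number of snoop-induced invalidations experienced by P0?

invalidations = 3

step 1: P1: load  L2  ⟶  IS  (L2)  txn=BusRd  M[L2]=80
step 2: P0: store L1 := 76  ⟶  MI  (L1)  txn=BusRdX  M[L1]=60
step 3: P0: load  L3  ⟶  SI  (L3)  txn=BusRd  M[L3]=20
step 4: P1: store L2 := 41  ⟶  IM  (L2)  txn=BusRdX  M[L2]=80
step 5: P1: load  L2  ⟶  IM  (L2)  txn=∅  M[L2]=80
step 6: P0: load  L3  ⟶  SI  (L3)  txn=∅  M[L3]=20
step 7: P0: load  L1  ⟶  MI  (L1)  txn=∅  M[L1]=60
step 8: P1: load  L1  ⟶  SS  (L1)  txn=BusRd+Flush  M[L1]=76
step 9: P1: store L1 := 9  ⟶  IM  (L1)  txn=BusRdX  M[L1]=76
step 10: P1: store L1 := 94  ⟶  IM  (L1)  txn=∅  M[L1]=76
step 11: P1: load  L1  ⟶  IM  (L1)  txn=∅  M[L1]=76
step 12: P0: store L1 := 48  ⟶  MI  (L1)  txn=BusRdX+Flush  M[L1]=94
step 13: P1: store L3 := 71  ⟶  IM  (L3)  txn=BusRdX  M[L3]=20
step 14: P1: store L1 := 82  ⟶  IM  (L1)  txn=BusRdX+Flush  M[L1]=48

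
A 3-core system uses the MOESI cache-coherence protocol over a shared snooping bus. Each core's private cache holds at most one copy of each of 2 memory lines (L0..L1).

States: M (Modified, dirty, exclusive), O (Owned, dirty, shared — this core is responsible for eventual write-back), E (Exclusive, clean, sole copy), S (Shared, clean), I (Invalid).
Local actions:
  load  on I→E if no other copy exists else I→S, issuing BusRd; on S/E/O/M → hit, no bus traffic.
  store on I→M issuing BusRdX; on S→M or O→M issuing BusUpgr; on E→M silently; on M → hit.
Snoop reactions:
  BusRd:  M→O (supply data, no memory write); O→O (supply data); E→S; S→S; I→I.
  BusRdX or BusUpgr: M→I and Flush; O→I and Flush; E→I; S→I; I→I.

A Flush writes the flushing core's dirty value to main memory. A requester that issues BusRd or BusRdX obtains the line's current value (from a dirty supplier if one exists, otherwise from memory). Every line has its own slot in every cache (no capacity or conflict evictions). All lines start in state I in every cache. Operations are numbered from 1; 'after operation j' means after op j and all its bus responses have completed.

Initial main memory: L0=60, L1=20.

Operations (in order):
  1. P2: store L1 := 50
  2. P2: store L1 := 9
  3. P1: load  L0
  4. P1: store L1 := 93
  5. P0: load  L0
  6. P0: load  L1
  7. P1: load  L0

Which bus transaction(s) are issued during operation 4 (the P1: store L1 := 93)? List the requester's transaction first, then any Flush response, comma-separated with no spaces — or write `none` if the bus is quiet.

step 1: P2: store L1 := 50  ⟶  IIM  (L1)  txn=BusRdX  M[L1]=20
step 2: P2: store L1 := 9  ⟶  IIM  (L1)  txn=∅  M[L1]=20
step 3: P1: load  L0  ⟶  IEI  (L0)  txn=BusRd  M[L0]=60
step 4: P1: store L1 := 93  ⟶  IMI  (L1)  txn=BusRdX+Flush  M[L1]=9
step 5: P0: load  L0  ⟶  SSI  (L0)  txn=BusRd  M[L0]=60
step 6: P0: load  L1  ⟶  SOI  (L1)  txn=BusRd  M[L1]=9
step 7: P1: load  L0  ⟶  SSI  (L0)  txn=∅  M[L0]=60

bus = BusRdX,Flush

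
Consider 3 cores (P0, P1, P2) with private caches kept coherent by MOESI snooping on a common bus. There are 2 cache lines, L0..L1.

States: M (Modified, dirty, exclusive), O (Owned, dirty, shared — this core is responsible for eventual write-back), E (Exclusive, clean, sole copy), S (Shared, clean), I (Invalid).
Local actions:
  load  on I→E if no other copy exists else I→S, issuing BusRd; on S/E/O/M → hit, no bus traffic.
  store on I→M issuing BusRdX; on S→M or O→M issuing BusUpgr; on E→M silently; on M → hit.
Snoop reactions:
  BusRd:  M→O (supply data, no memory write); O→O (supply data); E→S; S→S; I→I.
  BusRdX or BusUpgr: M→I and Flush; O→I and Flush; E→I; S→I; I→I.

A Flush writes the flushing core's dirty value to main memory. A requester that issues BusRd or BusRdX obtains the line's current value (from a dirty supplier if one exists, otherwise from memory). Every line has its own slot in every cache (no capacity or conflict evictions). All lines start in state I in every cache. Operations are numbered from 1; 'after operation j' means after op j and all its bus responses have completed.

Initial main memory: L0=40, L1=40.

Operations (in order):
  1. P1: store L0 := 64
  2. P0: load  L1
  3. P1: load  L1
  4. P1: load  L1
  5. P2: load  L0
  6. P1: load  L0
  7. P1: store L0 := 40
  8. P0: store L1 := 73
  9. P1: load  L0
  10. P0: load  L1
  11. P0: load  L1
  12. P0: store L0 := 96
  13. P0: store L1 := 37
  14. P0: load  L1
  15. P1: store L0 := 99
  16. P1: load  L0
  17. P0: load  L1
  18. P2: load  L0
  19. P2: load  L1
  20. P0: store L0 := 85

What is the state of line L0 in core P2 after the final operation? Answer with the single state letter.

1. P1: store L0 := 64  bus=[BusRdX]  L0: P0=I P1=M P2=I  mem[L0]=40
2. P0: load  L1  bus=[BusRd]  L1: P0=E P1=I P2=I  mem[L1]=40
3. P1: load  L1  bus=[BusRd]  L1: P0=S P1=S P2=I  mem[L1]=40
4. P1: load  L1  bus=[-]  L1: P0=S P1=S P2=I  mem[L1]=40
5. P2: load  L0  bus=[BusRd]  L0: P0=I P1=O P2=S  mem[L0]=40
6. P1: load  L0  bus=[-]  L0: P0=I P1=O P2=S  mem[L0]=40
7. P1: store L0 := 40  bus=[BusUpgr]  L0: P0=I P1=M P2=I  mem[L0]=40
8. P0: store L1 := 73  bus=[BusUpgr]  L1: P0=M P1=I P2=I  mem[L1]=40
9. P1: load  L0  bus=[-]  L0: P0=I P1=M P2=I  mem[L0]=40
10. P0: load  L1  bus=[-]  L1: P0=M P1=I P2=I  mem[L1]=40
11. P0: load  L1  bus=[-]  L1: P0=M P1=I P2=I  mem[L1]=40
12. P0: store L0 := 96  bus=[BusRdX,Flush]  L0: P0=M P1=I P2=I  mem[L0]=40
13. P0: store L1 := 37  bus=[-]  L1: P0=M P1=I P2=I  mem[L1]=40
14. P0: load  L1  bus=[-]  L1: P0=M P1=I P2=I  mem[L1]=40
15. P1: store L0 := 99  bus=[BusRdX,Flush]  L0: P0=I P1=M P2=I  mem[L0]=96
16. P1: load  L0  bus=[-]  L0: P0=I P1=M P2=I  mem[L0]=96
17. P0: load  L1  bus=[-]  L1: P0=M P1=I P2=I  mem[L1]=40
18. P2: load  L0  bus=[BusRd]  L0: P0=I P1=O P2=S  mem[L0]=96
19. P2: load  L1  bus=[BusRd]  L1: P0=O P1=I P2=S  mem[L1]=40
20. P0: store L0 := 85  bus=[BusRdX,Flush]  L0: P0=M P1=I P2=I  mem[L0]=99

state = I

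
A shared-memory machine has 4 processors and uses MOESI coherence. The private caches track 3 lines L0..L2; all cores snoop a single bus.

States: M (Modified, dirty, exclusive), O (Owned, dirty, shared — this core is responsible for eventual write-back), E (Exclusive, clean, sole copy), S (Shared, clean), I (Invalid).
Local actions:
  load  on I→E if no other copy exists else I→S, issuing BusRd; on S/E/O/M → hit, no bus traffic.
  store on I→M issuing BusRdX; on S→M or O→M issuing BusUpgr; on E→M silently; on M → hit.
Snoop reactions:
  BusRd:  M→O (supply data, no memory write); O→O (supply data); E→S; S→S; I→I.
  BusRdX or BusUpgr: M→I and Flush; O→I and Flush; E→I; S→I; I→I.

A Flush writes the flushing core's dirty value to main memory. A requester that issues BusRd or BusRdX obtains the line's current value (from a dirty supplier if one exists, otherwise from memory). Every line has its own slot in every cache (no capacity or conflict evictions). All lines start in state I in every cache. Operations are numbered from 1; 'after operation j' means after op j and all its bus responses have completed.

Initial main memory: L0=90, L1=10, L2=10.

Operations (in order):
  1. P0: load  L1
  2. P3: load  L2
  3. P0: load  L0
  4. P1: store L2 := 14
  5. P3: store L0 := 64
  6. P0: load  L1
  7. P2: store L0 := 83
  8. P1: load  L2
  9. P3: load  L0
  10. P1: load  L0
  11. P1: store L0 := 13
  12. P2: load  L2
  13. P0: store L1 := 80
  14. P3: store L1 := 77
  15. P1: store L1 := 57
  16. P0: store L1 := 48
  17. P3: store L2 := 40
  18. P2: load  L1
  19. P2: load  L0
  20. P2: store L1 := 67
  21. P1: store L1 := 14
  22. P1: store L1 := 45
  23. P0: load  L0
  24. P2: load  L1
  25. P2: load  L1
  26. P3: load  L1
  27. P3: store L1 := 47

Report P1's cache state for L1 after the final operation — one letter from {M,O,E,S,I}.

state = I

  op1 P0: load  L1 → E/I/I/I on L1; bus BusRd; mem=10
  op2 P3: load  L2 → I/I/I/E on L2; bus BusRd; mem=10
  op3 P0: load  L0 → E/I/I/I on L0; bus BusRd; mem=90
  op4 P1: store L2 := 14 → I/M/I/I on L2; bus BusRdX; mem=10
  op5 P3: store L0 := 64 → I/I/I/M on L0; bus BusRdX; mem=90
  op6 P0: load  L1 → E/I/I/I on L1; bus (none); mem=10
  op7 P2: store L0 := 83 → I/I/M/I on L0; bus BusRdX Flush; mem=64
  op8 P1: load  L2 → I/M/I/I on L2; bus (none); mem=10
  op9 P3: load  L0 → I/I/O/S on L0; bus BusRd; mem=64
  op10 P1: load  L0 → I/S/O/S on L0; bus BusRd; mem=64
  op11 P1: store L0 := 13 → I/M/I/I on L0; bus BusUpgr Flush; mem=83
  op12 P2: load  L2 → I/O/S/I on L2; bus BusRd; mem=10
  op13 P0: store L1 := 80 → M/I/I/I on L1; bus (none); mem=10
  op14 P3: store L1 := 77 → I/I/I/M on L1; bus BusRdX Flush; mem=80
  op15 P1: store L1 := 57 → I/M/I/I on L1; bus BusRdX Flush; mem=77
  op16 P0: store L1 := 48 → M/I/I/I on L1; bus BusRdX Flush; mem=57
  op17 P3: store L2 := 40 → I/I/I/M on L2; bus BusRdX Flush; mem=14
  op18 P2: load  L1 → O/I/S/I on L1; bus BusRd; mem=57
  op19 P2: load  L0 → I/O/S/I on L0; bus BusRd; mem=83
  op20 P2: store L1 := 67 → I/I/M/I on L1; bus BusUpgr Flush; mem=48
  op21 P1: store L1 := 14 → I/M/I/I on L1; bus BusRdX Flush; mem=67
  op22 P1: store L1 := 45 → I/M/I/I on L1; bus (none); mem=67
  op23 P0: load  L0 → S/O/S/I on L0; bus BusRd; mem=83
  op24 P2: load  L1 → I/O/S/I on L1; bus BusRd; mem=67
  op25 P2: load  L1 → I/O/S/I on L1; bus (none); mem=67
  op26 P3: load  L1 → I/O/S/S on L1; bus BusRd; mem=67
  op27 P3: store L1 := 47 → I/I/I/M on L1; bus BusUpgr Flush; mem=45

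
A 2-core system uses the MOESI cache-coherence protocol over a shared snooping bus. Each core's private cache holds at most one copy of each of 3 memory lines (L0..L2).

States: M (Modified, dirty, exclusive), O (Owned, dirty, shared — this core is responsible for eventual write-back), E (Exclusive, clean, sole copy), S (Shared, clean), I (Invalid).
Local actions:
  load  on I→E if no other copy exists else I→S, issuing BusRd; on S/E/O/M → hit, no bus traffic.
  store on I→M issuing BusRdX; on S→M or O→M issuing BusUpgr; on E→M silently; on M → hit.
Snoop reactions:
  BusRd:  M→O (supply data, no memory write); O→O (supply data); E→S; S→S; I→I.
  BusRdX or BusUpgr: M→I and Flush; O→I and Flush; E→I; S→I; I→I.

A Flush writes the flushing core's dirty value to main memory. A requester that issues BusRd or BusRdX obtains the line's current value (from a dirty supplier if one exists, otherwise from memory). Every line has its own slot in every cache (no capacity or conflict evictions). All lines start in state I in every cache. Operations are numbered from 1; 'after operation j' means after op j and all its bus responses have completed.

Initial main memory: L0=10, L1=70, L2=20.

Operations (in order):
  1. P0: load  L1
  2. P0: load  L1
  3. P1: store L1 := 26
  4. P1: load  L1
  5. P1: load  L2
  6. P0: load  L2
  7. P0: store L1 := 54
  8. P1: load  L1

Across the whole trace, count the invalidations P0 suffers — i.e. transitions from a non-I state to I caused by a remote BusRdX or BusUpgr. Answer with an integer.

invalidations = 1

1. P0: load  L1  bus=[BusRd]  L1: P0=E P1=I  mem[L1]=70
2. P0: load  L1  bus=[-]  L1: P0=E P1=I  mem[L1]=70
3. P1: store L1 := 26  bus=[BusRdX]  L1: P0=I P1=M  mem[L1]=70
4. P1: load  L1  bus=[-]  L1: P0=I P1=M  mem[L1]=70
5. P1: load  L2  bus=[BusRd]  L2: P0=I P1=E  mem[L2]=20
6. P0: load  L2  bus=[BusRd]  L2: P0=S P1=S  mem[L2]=20
7. P0: store L1 := 54  bus=[BusRdX,Flush]  L1: P0=M P1=I  mem[L1]=26
8. P1: load  L1  bus=[BusRd]  L1: P0=O P1=S  mem[L1]=26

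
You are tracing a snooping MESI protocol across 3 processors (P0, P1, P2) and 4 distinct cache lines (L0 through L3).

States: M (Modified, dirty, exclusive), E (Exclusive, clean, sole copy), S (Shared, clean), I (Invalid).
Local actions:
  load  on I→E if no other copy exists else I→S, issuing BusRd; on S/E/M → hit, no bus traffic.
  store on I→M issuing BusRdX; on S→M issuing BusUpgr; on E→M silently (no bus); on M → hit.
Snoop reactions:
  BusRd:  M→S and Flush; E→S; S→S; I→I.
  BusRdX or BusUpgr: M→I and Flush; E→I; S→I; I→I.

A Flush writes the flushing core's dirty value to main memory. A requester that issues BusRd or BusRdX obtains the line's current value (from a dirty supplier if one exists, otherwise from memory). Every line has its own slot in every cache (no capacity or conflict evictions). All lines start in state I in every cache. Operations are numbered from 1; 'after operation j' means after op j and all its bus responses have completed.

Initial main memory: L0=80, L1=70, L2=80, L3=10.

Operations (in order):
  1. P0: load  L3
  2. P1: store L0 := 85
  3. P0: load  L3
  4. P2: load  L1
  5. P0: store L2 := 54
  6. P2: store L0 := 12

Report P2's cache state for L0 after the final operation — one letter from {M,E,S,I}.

state = M

  op1 P0: load  L3 → E/I/I on L3; bus BusRd; mem=10
  op2 P1: store L0 := 85 → I/M/I on L0; bus BusRdX; mem=80
  op3 P0: load  L3 → E/I/I on L3; bus (none); mem=10
  op4 P2: load  L1 → I/I/E on L1; bus BusRd; mem=70
  op5 P0: store L2 := 54 → M/I/I on L2; bus BusRdX; mem=80
  op6 P2: store L0 := 12 → I/I/M on L0; bus BusRdX Flush; mem=85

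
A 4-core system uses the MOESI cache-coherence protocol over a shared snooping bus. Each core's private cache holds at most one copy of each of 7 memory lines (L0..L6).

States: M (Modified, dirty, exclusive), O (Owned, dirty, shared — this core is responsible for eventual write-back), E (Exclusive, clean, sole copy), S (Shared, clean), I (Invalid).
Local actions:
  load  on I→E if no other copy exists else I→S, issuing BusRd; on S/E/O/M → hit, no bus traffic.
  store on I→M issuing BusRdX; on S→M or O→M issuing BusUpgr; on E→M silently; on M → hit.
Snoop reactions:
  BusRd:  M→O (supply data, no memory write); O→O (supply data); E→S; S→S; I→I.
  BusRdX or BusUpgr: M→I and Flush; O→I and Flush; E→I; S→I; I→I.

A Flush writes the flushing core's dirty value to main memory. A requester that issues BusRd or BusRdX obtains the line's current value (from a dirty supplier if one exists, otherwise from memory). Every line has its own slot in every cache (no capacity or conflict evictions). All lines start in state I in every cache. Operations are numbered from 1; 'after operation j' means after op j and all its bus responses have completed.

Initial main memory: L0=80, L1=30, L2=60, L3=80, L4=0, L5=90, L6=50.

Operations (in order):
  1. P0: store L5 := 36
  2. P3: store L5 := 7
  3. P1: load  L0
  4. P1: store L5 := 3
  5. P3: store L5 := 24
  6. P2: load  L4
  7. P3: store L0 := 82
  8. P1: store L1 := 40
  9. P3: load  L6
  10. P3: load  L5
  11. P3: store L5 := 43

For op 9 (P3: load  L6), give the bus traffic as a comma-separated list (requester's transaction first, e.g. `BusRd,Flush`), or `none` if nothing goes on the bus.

  op1 P0: store L5 := 36 → M/I/I/I on L5; bus BusRdX; mem=90
  op2 P3: store L5 := 7 → I/I/I/M on L5; bus BusRdX Flush; mem=36
  op3 P1: load  L0 → I/E/I/I on L0; bus BusRd; mem=80
  op4 P1: store L5 := 3 → I/M/I/I on L5; bus BusRdX Flush; mem=7
  op5 P3: store L5 := 24 → I/I/I/M on L5; bus BusRdX Flush; mem=3
  op6 P2: load  L4 → I/I/E/I on L4; bus BusRd; mem=0
  op7 P3: store L0 := 82 → I/I/I/M on L0; bus BusRdX; mem=80
  op8 P1: store L1 := 40 → I/M/I/I on L1; bus BusRdX; mem=30
  op9 P3: load  L6 → I/I/I/E on L6; bus BusRd; mem=50
  op10 P3: load  L5 → I/I/I/M on L5; bus (none); mem=3
  op11 P3: store L5 := 43 → I/I/I/M on L5; bus (none); mem=3

bus = BusRd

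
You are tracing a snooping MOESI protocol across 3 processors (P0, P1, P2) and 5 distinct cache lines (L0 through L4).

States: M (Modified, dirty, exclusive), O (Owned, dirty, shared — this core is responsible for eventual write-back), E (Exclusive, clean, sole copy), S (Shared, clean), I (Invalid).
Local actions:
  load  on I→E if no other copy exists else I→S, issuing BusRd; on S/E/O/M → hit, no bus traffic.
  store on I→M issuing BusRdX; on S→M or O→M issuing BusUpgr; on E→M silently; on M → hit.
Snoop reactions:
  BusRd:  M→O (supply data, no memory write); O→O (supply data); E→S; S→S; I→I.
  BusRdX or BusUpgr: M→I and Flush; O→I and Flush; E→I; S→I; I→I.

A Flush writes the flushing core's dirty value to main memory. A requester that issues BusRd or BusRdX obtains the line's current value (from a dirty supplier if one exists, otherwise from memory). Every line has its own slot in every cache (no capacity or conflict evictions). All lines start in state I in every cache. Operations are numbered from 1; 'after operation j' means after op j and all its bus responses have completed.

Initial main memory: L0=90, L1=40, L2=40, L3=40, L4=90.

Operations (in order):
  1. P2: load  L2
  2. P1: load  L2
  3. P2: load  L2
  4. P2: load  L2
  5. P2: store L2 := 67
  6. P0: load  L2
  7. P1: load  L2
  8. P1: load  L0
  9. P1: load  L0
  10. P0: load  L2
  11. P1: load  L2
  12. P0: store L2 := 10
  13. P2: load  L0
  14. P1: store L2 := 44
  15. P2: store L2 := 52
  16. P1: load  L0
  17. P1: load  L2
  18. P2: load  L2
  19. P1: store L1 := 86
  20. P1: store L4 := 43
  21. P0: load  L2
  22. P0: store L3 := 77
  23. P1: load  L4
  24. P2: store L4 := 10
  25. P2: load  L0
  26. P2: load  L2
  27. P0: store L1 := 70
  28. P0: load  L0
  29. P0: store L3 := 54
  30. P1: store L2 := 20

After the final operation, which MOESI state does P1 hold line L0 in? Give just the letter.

[1] P2: load  L2 | P0:I, P1:I, P2:E(40) | bus: BusRd
[2] P1: load  L2 | P0:I, P1:S(40), P2:S(40) | bus: BusRd
[3] P2: load  L2 | P0:I, P1:S(40), P2:S(40) | bus: none
[4] P2: load  L2 | P0:I, P1:S(40), P2:S(40) | bus: none
[5] P2: store L2 := 67 | P0:I, P1:I, P2:M(67) | bus: BusUpgr
[6] P0: load  L2 | P0:S(67), P1:I, P2:O(67) | bus: BusRd
[7] P1: load  L2 | P0:S(67), P1:S(67), P2:O(67) | bus: BusRd
[8] P1: load  L0 | P0:I, P1:E(90), P2:I | bus: BusRd
[9] P1: load  L0 | P0:I, P1:E(90), P2:I | bus: none
[10] P0: load  L2 | P0:S(67), P1:S(67), P2:O(67) | bus: none
[11] P1: load  L2 | P0:S(67), P1:S(67), P2:O(67) | bus: none
[12] P0: store L2 := 10 | P0:M(10), P1:I, P2:I | bus: BusUpgr,Flush
[13] P2: load  L0 | P0:I, P1:S(90), P2:S(90) | bus: BusRd
[14] P1: store L2 := 44 | P0:I, P1:M(44), P2:I | bus: BusRdX,Flush
[15] P2: store L2 := 52 | P0:I, P1:I, P2:M(52) | bus: BusRdX,Flush
[16] P1: load  L0 | P0:I, P1:S(90), P2:S(90) | bus: none
[17] P1: load  L2 | P0:I, P1:S(52), P2:O(52) | bus: BusRd
[18] P2: load  L2 | P0:I, P1:S(52), P2:O(52) | bus: none
[19] P1: store L1 := 86 | P0:I, P1:M(86), P2:I | bus: BusRdX
[20] P1: store L4 := 43 | P0:I, P1:M(43), P2:I | bus: BusRdX
[21] P0: load  L2 | P0:S(52), P1:S(52), P2:O(52) | bus: BusRd
[22] P0: store L3 := 77 | P0:M(77), P1:I, P2:I | bus: BusRdX
[23] P1: load  L4 | P0:I, P1:M(43), P2:I | bus: none
[24] P2: store L4 := 10 | P0:I, P1:I, P2:M(10) | bus: BusRdX,Flush
[25] P2: load  L0 | P0:I, P1:S(90), P2:S(90) | bus: none
[26] P2: load  L2 | P0:S(52), P1:S(52), P2:O(52) | bus: none
[27] P0: store L1 := 70 | P0:M(70), P1:I, P2:I | bus: BusRdX,Flush
[28] P0: load  L0 | P0:S(90), P1:S(90), P2:S(90) | bus: BusRd
[29] P0: store L3 := 54 | P0:M(54), P1:I, P2:I | bus: none
[30] P1: store L2 := 20 | P0:I, P1:M(20), P2:I | bus: BusUpgr,Flush

state = S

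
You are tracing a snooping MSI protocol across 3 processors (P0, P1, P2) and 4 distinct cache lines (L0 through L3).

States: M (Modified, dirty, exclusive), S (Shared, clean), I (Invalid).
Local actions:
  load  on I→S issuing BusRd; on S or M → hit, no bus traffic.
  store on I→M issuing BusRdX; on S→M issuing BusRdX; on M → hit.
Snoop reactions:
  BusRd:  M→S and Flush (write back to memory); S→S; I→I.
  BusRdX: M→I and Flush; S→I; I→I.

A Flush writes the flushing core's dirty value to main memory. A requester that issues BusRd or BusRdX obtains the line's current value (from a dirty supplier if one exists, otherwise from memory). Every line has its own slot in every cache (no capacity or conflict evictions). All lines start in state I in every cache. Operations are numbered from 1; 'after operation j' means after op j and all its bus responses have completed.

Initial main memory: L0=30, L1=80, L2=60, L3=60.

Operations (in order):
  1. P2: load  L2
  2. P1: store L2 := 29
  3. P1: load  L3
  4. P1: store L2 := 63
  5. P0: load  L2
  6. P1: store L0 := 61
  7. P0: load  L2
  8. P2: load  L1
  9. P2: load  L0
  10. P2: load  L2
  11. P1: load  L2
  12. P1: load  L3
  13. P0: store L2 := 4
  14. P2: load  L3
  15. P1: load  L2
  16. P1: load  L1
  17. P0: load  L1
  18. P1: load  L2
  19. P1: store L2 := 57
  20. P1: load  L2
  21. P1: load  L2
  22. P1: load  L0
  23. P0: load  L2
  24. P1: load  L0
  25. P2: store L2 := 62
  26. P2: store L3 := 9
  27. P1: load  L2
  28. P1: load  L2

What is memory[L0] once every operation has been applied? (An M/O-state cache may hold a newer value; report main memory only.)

1. P2: load  L2  bus=[BusRd]  L2: P0=I P1=I P2=S  mem[L2]=60
2. P1: store L2 := 29  bus=[BusRdX]  L2: P0=I P1=M P2=I  mem[L2]=60
3. P1: load  L3  bus=[BusRd]  L3: P0=I P1=S P2=I  mem[L3]=60
4. P1: store L2 := 63  bus=[-]  L2: P0=I P1=M P2=I  mem[L2]=60
5. P0: load  L2  bus=[BusRd,Flush]  L2: P0=S P1=S P2=I  mem[L2]=63
6. P1: store L0 := 61  bus=[BusRdX]  L0: P0=I P1=M P2=I  mem[L0]=30
7. P0: load  L2  bus=[-]  L2: P0=S P1=S P2=I  mem[L2]=63
8. P2: load  L1  bus=[BusRd]  L1: P0=I P1=I P2=S  mem[L1]=80
9. P2: load  L0  bus=[BusRd,Flush]  L0: P0=I P1=S P2=S  mem[L0]=61
10. P2: load  L2  bus=[BusRd]  L2: P0=S P1=S P2=S  mem[L2]=63
11. P1: load  L2  bus=[-]  L2: P0=S P1=S P2=S  mem[L2]=63
12. P1: load  L3  bus=[-]  L3: P0=I P1=S P2=I  mem[L3]=60
13. P0: store L2 := 4  bus=[BusRdX]  L2: P0=M P1=I P2=I  mem[L2]=63
14. P2: load  L3  bus=[BusRd]  L3: P0=I P1=S P2=S  mem[L3]=60
15. P1: load  L2  bus=[BusRd,Flush]  L2: P0=S P1=S P2=I  mem[L2]=4
16. P1: load  L1  bus=[BusRd]  L1: P0=I P1=S P2=S  mem[L1]=80
17. P0: load  L1  bus=[BusRd]  L1: P0=S P1=S P2=S  mem[L1]=80
18. P1: load  L2  bus=[-]  L2: P0=S P1=S P2=I  mem[L2]=4
19. P1: store L2 := 57  bus=[BusRdX]  L2: P0=I P1=M P2=I  mem[L2]=4
20. P1: load  L2  bus=[-]  L2: P0=I P1=M P2=I  mem[L2]=4
21. P1: load  L2  bus=[-]  L2: P0=I P1=M P2=I  mem[L2]=4
22. P1: load  L0  bus=[-]  L0: P0=I P1=S P2=S  mem[L0]=61
23. P0: load  L2  bus=[BusRd,Flush]  L2: P0=S P1=S P2=I  mem[L2]=57
24. P1: load  L0  bus=[-]  L0: P0=I P1=S P2=S  mem[L0]=61
25. P2: store L2 := 62  bus=[BusRdX]  L2: P0=I P1=I P2=M  mem[L2]=57
26. P2: store L3 := 9  bus=[BusRdX]  L3: P0=I P1=I P2=M  mem[L3]=60
27. P1: load  L2  bus=[BusRd,Flush]  L2: P0=I P1=S P2=S  mem[L2]=62
28. P1: load  L2  bus=[-]  L2: P0=I P1=S P2=S  mem[L2]=62

memory[L0] = 61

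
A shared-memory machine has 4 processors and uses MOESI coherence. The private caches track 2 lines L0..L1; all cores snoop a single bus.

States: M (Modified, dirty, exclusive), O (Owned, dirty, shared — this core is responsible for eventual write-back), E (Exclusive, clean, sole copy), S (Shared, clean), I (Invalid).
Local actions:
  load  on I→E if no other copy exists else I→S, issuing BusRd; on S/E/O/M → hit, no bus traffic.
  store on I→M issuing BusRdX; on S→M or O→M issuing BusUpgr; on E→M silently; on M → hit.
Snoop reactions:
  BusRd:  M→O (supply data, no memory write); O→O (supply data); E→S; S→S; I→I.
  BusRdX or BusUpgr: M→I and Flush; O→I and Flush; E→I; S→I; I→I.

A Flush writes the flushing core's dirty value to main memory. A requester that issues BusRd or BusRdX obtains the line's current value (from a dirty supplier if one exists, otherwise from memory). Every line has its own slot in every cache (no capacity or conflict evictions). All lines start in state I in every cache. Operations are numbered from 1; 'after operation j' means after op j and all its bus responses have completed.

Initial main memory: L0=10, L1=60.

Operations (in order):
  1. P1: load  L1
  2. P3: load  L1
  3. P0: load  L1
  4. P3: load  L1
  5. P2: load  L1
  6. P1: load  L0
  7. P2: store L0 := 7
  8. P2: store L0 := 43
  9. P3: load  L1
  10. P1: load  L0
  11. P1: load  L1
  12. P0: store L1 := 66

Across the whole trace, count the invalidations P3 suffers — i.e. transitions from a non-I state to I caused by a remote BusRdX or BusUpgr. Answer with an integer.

invalidations = 1

1. P1: load  L1  bus=[BusRd]  L1: P0=I P1=E P2=I P3=I  mem[L1]=60
2. P3: load  L1  bus=[BusRd]  L1: P0=I P1=S P2=I P3=S  mem[L1]=60
3. P0: load  L1  bus=[BusRd]  L1: P0=S P1=S P2=I P3=S  mem[L1]=60
4. P3: load  L1  bus=[-]  L1: P0=S P1=S P2=I P3=S  mem[L1]=60
5. P2: load  L1  bus=[BusRd]  L1: P0=S P1=S P2=S P3=S  mem[L1]=60
6. P1: load  L0  bus=[BusRd]  L0: P0=I P1=E P2=I P3=I  mem[L0]=10
7. P2: store L0 := 7  bus=[BusRdX]  L0: P0=I P1=I P2=M P3=I  mem[L0]=10
8. P2: store L0 := 43  bus=[-]  L0: P0=I P1=I P2=M P3=I  mem[L0]=10
9. P3: load  L1  bus=[-]  L1: P0=S P1=S P2=S P3=S  mem[L1]=60
10. P1: load  L0  bus=[BusRd]  L0: P0=I P1=S P2=O P3=I  mem[L0]=10
11. P1: load  L1  bus=[-]  L1: P0=S P1=S P2=S P3=S  mem[L1]=60
12. P0: store L1 := 66  bus=[BusUpgr]  L1: P0=M P1=I P2=I P3=I  mem[L1]=60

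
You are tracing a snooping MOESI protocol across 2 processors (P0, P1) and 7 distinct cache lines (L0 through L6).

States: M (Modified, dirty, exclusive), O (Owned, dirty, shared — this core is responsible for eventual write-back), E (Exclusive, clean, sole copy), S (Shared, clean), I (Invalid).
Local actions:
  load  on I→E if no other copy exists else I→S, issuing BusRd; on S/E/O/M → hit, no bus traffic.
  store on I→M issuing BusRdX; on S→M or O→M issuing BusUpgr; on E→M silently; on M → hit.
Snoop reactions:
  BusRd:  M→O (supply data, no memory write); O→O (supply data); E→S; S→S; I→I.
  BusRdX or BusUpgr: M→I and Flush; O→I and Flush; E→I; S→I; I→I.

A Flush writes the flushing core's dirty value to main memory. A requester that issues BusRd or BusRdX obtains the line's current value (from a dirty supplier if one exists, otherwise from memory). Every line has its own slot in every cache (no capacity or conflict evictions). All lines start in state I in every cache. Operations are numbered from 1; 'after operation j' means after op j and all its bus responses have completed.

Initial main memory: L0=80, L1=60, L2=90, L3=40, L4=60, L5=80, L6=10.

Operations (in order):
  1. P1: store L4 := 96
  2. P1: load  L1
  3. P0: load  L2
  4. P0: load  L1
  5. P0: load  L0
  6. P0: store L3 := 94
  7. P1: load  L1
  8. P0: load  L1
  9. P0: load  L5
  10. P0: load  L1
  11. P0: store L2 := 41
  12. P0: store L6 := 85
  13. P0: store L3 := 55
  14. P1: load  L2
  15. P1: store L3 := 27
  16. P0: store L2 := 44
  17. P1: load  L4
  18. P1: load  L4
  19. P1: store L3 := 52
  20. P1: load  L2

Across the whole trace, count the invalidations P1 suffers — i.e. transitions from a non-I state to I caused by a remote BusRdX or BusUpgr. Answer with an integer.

invalidations = 1

step 1: P1: store L4 := 96  ⟶  IM  (L4)  txn=BusRdX  M[L4]=60
step 2: P1: load  L1  ⟶  IE  (L1)  txn=BusRd  M[L1]=60
step 3: P0: load  L2  ⟶  EI  (L2)  txn=BusRd  M[L2]=90
step 4: P0: load  L1  ⟶  SS  (L1)  txn=BusRd  M[L1]=60
step 5: P0: load  L0  ⟶  EI  (L0)  txn=BusRd  M[L0]=80
step 6: P0: store L3 := 94  ⟶  MI  (L3)  txn=BusRdX  M[L3]=40
step 7: P1: load  L1  ⟶  SS  (L1)  txn=∅  M[L1]=60
step 8: P0: load  L1  ⟶  SS  (L1)  txn=∅  M[L1]=60
step 9: P0: load  L5  ⟶  EI  (L5)  txn=BusRd  M[L5]=80
step 10: P0: load  L1  ⟶  SS  (L1)  txn=∅  M[L1]=60
step 11: P0: store L2 := 41  ⟶  MI  (L2)  txn=∅  M[L2]=90
step 12: P0: store L6 := 85  ⟶  MI  (L6)  txn=BusRdX  M[L6]=10
step 13: P0: store L3 := 55  ⟶  MI  (L3)  txn=∅  M[L3]=40
step 14: P1: load  L2  ⟶  OS  (L2)  txn=BusRd  M[L2]=90
step 15: P1: store L3 := 27  ⟶  IM  (L3)  txn=BusRdX+Flush  M[L3]=55
step 16: P0: store L2 := 44  ⟶  MI  (L2)  txn=BusUpgr  M[L2]=90
step 17: P1: load  L4  ⟶  IM  (L4)  txn=∅  M[L4]=60
step 18: P1: load  L4  ⟶  IM  (L4)  txn=∅  M[L4]=60
step 19: P1: store L3 := 52  ⟶  IM  (L3)  txn=∅  M[L3]=55
step 20: P1: load  L2  ⟶  OS  (L2)  txn=BusRd  M[L2]=90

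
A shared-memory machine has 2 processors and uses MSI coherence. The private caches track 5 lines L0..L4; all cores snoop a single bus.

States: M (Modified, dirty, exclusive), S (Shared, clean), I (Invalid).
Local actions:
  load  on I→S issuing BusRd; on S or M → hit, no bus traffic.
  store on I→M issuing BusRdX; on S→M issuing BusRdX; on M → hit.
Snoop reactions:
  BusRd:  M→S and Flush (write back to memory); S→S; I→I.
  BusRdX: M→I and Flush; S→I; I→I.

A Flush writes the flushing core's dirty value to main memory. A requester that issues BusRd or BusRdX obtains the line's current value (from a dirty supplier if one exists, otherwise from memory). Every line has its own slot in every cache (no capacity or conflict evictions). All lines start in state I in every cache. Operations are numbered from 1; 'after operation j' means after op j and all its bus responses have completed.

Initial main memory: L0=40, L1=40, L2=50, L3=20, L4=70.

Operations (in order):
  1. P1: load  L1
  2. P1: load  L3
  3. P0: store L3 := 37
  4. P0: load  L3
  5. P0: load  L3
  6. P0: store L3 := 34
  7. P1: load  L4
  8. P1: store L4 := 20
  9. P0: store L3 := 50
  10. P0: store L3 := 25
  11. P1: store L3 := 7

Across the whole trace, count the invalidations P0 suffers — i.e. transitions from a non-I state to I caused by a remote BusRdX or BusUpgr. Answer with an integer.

  op1 P1: load  L1 → I/S on L1; bus BusRd; mem=40
  op2 P1: load  L3 → I/S on L3; bus BusRd; mem=20
  op3 P0: store L3 := 37 → M/I on L3; bus BusRdX; mem=20
  op4 P0: load  L3 → M/I on L3; bus (none); mem=20
  op5 P0: load  L3 → M/I on L3; bus (none); mem=20
  op6 P0: store L3 := 34 → M/I on L3; bus (none); mem=20
  op7 P1: load  L4 → I/S on L4; bus BusRd; mem=70
  op8 P1: store L4 := 20 → I/M on L4; bus BusRdX; mem=70
  op9 P0: store L3 := 50 → M/I on L3; bus (none); mem=20
  op10 P0: store L3 := 25 → M/I on L3; bus (none); mem=20
  op11 P1: store L3 := 7 → I/M on L3; bus BusRdX Flush; mem=25

invalidations = 1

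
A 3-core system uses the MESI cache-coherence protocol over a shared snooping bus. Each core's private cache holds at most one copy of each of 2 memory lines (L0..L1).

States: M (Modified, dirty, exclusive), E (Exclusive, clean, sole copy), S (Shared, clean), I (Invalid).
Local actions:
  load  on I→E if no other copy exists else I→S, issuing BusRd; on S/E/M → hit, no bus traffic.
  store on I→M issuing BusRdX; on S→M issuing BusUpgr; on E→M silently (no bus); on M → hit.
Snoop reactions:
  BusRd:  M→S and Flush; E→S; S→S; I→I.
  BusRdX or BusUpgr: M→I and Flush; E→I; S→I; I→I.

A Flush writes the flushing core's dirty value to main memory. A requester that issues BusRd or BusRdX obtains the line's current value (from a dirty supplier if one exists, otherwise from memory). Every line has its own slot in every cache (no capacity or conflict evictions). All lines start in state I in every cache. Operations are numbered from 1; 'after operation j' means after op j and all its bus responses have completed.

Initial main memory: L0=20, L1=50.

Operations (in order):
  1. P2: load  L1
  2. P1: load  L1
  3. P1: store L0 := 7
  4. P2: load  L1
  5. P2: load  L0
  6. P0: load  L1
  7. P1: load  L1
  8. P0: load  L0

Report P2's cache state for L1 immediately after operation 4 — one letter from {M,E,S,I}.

  op1 P2: load  L1 → I/I/E on L1; bus BusRd; mem=50
  op2 P1: load  L1 → I/S/S on L1; bus BusRd; mem=50
  op3 P1: store L0 := 7 → I/M/I on L0; bus BusRdX; mem=20
  op4 P2: load  L1 → I/S/S on L1; bus (none); mem=50
  op5 P2: load  L0 → I/S/S on L0; bus BusRd Flush; mem=7
  op6 P0: load  L1 → S/S/S on L1; bus BusRd; mem=50
  op7 P1: load  L1 → S/S/S on L1; bus (none); mem=50
  op8 P0: load  L0 → S/S/S on L0; bus BusRd; mem=7

state = S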